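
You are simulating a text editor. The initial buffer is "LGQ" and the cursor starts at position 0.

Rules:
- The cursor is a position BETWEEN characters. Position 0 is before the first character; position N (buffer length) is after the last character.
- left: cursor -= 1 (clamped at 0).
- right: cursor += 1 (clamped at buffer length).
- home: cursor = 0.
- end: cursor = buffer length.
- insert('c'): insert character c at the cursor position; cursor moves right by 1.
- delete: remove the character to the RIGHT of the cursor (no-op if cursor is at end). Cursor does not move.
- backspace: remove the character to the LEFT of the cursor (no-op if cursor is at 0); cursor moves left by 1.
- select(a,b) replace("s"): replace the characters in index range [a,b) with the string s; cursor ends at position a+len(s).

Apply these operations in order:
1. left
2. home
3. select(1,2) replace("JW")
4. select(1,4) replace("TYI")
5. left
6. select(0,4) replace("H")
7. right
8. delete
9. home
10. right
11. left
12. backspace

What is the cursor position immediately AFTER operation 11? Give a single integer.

After op 1 (left): buf='LGQ' cursor=0
After op 2 (home): buf='LGQ' cursor=0
After op 3 (select(1,2) replace("JW")): buf='LJWQ' cursor=3
After op 4 (select(1,4) replace("TYI")): buf='LTYI' cursor=4
After op 5 (left): buf='LTYI' cursor=3
After op 6 (select(0,4) replace("H")): buf='H' cursor=1
After op 7 (right): buf='H' cursor=1
After op 8 (delete): buf='H' cursor=1
After op 9 (home): buf='H' cursor=0
After op 10 (right): buf='H' cursor=1
After op 11 (left): buf='H' cursor=0

Answer: 0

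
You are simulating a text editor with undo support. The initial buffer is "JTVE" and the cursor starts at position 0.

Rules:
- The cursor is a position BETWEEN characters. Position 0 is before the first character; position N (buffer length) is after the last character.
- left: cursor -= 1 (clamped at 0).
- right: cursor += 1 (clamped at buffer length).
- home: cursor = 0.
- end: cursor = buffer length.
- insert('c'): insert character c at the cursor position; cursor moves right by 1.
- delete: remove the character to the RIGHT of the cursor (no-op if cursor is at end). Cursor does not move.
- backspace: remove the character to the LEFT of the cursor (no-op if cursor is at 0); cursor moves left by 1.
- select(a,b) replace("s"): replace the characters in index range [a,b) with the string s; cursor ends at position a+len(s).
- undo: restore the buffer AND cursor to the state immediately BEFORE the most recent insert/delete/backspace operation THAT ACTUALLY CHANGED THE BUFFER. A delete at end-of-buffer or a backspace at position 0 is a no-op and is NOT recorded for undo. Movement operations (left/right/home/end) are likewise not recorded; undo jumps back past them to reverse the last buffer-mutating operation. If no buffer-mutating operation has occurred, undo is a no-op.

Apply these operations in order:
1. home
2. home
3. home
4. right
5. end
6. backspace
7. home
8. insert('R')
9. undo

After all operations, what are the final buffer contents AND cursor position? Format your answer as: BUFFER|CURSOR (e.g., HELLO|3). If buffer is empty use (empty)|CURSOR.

After op 1 (home): buf='JTVE' cursor=0
After op 2 (home): buf='JTVE' cursor=0
After op 3 (home): buf='JTVE' cursor=0
After op 4 (right): buf='JTVE' cursor=1
After op 5 (end): buf='JTVE' cursor=4
After op 6 (backspace): buf='JTV' cursor=3
After op 7 (home): buf='JTV' cursor=0
After op 8 (insert('R')): buf='RJTV' cursor=1
After op 9 (undo): buf='JTV' cursor=0

Answer: JTV|0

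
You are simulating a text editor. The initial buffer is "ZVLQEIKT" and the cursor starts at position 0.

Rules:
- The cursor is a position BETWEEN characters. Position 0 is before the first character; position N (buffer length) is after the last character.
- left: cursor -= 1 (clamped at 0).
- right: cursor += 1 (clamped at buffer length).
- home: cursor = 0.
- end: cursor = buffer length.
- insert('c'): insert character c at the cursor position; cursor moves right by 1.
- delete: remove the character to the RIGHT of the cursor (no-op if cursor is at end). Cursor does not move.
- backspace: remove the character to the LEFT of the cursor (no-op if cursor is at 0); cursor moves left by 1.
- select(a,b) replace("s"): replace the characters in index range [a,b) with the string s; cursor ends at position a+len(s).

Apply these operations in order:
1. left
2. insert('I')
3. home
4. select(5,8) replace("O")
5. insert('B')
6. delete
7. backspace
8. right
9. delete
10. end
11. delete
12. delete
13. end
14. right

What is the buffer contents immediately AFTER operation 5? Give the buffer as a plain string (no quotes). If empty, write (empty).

After op 1 (left): buf='ZVLQEIKT' cursor=0
After op 2 (insert('I')): buf='IZVLQEIKT' cursor=1
After op 3 (home): buf='IZVLQEIKT' cursor=0
After op 4 (select(5,8) replace("O")): buf='IZVLQOT' cursor=6
After op 5 (insert('B')): buf='IZVLQOBT' cursor=7

Answer: IZVLQOBT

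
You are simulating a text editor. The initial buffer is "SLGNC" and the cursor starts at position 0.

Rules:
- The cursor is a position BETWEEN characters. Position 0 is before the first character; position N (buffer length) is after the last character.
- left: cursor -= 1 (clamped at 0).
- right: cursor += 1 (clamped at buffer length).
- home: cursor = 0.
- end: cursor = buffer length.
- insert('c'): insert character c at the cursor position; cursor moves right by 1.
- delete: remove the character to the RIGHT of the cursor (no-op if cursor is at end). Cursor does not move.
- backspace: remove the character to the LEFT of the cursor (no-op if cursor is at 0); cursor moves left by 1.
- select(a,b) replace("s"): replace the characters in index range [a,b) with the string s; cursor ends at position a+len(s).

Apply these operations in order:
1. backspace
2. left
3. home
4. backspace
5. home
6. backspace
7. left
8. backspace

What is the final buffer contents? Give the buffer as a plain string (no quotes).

After op 1 (backspace): buf='SLGNC' cursor=0
After op 2 (left): buf='SLGNC' cursor=0
After op 3 (home): buf='SLGNC' cursor=0
After op 4 (backspace): buf='SLGNC' cursor=0
After op 5 (home): buf='SLGNC' cursor=0
After op 6 (backspace): buf='SLGNC' cursor=0
After op 7 (left): buf='SLGNC' cursor=0
After op 8 (backspace): buf='SLGNC' cursor=0

Answer: SLGNC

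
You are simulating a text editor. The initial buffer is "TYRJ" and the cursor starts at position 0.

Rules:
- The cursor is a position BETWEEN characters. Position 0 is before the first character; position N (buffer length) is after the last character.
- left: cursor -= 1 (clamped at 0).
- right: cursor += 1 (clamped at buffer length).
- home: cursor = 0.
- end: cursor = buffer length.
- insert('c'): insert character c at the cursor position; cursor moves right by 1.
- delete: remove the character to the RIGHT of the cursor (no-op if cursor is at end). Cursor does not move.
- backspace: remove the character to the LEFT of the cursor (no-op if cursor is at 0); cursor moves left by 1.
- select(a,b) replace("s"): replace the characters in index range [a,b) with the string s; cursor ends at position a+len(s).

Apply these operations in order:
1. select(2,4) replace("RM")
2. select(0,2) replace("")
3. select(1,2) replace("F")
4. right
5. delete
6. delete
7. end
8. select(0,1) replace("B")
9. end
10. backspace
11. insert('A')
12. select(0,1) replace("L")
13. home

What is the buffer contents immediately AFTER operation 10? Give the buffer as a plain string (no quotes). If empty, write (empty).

Answer: B

Derivation:
After op 1 (select(2,4) replace("RM")): buf='TYRM' cursor=4
After op 2 (select(0,2) replace("")): buf='RM' cursor=0
After op 3 (select(1,2) replace("F")): buf='RF' cursor=2
After op 4 (right): buf='RF' cursor=2
After op 5 (delete): buf='RF' cursor=2
After op 6 (delete): buf='RF' cursor=2
After op 7 (end): buf='RF' cursor=2
After op 8 (select(0,1) replace("B")): buf='BF' cursor=1
After op 9 (end): buf='BF' cursor=2
After op 10 (backspace): buf='B' cursor=1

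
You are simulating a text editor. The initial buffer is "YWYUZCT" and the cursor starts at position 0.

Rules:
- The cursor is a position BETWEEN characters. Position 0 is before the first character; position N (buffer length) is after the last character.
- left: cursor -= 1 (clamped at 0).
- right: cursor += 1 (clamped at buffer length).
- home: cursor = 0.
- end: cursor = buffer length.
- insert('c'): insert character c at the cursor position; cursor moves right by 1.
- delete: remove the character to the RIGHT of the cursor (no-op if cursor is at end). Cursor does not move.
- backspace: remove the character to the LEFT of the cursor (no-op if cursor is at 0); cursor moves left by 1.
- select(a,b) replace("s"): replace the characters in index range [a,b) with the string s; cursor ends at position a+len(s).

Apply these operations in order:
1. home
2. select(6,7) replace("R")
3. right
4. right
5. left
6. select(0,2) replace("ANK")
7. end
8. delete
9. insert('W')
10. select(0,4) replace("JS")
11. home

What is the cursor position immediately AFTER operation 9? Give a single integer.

Answer: 9

Derivation:
After op 1 (home): buf='YWYUZCT' cursor=0
After op 2 (select(6,7) replace("R")): buf='YWYUZCR' cursor=7
After op 3 (right): buf='YWYUZCR' cursor=7
After op 4 (right): buf='YWYUZCR' cursor=7
After op 5 (left): buf='YWYUZCR' cursor=6
After op 6 (select(0,2) replace("ANK")): buf='ANKYUZCR' cursor=3
After op 7 (end): buf='ANKYUZCR' cursor=8
After op 8 (delete): buf='ANKYUZCR' cursor=8
After op 9 (insert('W')): buf='ANKYUZCRW' cursor=9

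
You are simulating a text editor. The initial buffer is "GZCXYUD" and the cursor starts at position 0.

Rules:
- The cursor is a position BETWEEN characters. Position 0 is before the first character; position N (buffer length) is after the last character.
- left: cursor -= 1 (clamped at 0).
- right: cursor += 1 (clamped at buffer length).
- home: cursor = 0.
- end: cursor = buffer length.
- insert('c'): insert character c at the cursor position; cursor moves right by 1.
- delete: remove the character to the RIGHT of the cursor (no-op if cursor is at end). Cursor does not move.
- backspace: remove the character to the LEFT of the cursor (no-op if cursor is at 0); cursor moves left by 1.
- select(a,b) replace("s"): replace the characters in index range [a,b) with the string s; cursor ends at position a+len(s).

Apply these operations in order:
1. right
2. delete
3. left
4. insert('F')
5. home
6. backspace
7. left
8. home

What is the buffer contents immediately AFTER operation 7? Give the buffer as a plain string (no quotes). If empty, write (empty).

After op 1 (right): buf='GZCXYUD' cursor=1
After op 2 (delete): buf='GCXYUD' cursor=1
After op 3 (left): buf='GCXYUD' cursor=0
After op 4 (insert('F')): buf='FGCXYUD' cursor=1
After op 5 (home): buf='FGCXYUD' cursor=0
After op 6 (backspace): buf='FGCXYUD' cursor=0
After op 7 (left): buf='FGCXYUD' cursor=0

Answer: FGCXYUD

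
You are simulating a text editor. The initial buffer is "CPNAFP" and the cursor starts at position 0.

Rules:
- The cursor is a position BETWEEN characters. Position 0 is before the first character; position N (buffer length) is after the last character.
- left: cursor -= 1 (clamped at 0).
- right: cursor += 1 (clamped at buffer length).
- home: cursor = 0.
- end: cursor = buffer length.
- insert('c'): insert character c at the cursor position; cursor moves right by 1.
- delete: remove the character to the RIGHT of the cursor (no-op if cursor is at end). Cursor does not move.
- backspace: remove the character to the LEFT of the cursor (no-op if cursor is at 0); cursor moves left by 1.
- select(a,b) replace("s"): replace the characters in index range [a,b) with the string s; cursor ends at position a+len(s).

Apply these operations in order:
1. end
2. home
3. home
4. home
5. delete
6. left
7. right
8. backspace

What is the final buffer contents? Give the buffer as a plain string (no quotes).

Answer: NAFP

Derivation:
After op 1 (end): buf='CPNAFP' cursor=6
After op 2 (home): buf='CPNAFP' cursor=0
After op 3 (home): buf='CPNAFP' cursor=0
After op 4 (home): buf='CPNAFP' cursor=0
After op 5 (delete): buf='PNAFP' cursor=0
After op 6 (left): buf='PNAFP' cursor=0
After op 7 (right): buf='PNAFP' cursor=1
After op 8 (backspace): buf='NAFP' cursor=0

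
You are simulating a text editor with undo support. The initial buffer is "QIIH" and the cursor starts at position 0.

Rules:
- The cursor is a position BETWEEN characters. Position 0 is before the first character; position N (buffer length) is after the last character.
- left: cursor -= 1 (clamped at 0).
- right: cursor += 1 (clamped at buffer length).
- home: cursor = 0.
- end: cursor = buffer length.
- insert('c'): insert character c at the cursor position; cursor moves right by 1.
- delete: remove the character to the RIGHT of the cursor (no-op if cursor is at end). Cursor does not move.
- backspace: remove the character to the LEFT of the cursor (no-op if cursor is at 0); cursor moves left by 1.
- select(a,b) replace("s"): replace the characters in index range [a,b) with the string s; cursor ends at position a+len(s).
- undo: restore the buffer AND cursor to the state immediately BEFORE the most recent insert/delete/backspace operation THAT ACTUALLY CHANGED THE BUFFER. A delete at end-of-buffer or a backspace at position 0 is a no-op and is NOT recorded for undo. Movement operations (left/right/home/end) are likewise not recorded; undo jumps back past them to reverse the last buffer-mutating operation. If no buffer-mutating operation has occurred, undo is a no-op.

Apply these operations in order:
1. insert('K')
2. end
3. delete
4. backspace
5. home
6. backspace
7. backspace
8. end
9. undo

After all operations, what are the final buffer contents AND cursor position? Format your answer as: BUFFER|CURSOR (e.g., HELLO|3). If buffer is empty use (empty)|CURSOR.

After op 1 (insert('K')): buf='KQIIH' cursor=1
After op 2 (end): buf='KQIIH' cursor=5
After op 3 (delete): buf='KQIIH' cursor=5
After op 4 (backspace): buf='KQII' cursor=4
After op 5 (home): buf='KQII' cursor=0
After op 6 (backspace): buf='KQII' cursor=0
After op 7 (backspace): buf='KQII' cursor=0
After op 8 (end): buf='KQII' cursor=4
After op 9 (undo): buf='KQIIH' cursor=5

Answer: KQIIH|5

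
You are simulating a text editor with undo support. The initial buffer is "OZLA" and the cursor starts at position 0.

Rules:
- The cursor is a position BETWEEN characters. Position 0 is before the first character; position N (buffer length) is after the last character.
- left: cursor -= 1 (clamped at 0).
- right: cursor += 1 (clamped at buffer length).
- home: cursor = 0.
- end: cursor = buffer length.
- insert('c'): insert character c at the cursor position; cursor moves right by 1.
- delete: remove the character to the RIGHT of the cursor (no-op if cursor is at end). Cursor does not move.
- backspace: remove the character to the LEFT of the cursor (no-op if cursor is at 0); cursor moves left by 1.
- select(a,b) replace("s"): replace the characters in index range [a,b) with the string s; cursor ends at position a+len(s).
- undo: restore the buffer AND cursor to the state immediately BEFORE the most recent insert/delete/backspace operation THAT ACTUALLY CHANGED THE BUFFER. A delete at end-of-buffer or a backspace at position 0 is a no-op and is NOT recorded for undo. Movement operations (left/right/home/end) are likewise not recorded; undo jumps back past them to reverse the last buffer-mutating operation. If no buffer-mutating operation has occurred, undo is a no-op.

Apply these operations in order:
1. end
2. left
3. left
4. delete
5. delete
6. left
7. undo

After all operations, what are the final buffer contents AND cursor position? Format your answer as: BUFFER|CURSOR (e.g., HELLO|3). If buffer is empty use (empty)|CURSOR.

Answer: OZA|2

Derivation:
After op 1 (end): buf='OZLA' cursor=4
After op 2 (left): buf='OZLA' cursor=3
After op 3 (left): buf='OZLA' cursor=2
After op 4 (delete): buf='OZA' cursor=2
After op 5 (delete): buf='OZ' cursor=2
After op 6 (left): buf='OZ' cursor=1
After op 7 (undo): buf='OZA' cursor=2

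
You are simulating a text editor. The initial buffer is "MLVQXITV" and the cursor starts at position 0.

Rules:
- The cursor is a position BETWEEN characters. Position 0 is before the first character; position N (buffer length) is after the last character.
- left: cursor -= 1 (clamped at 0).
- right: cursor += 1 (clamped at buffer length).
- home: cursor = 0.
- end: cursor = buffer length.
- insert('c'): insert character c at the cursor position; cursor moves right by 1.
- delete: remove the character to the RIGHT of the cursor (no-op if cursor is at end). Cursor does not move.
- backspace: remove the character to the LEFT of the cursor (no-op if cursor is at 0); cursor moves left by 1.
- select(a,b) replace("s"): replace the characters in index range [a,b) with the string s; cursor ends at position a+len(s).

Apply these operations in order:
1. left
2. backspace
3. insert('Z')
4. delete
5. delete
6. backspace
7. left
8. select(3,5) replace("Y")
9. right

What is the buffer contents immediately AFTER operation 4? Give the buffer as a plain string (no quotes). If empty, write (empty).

After op 1 (left): buf='MLVQXITV' cursor=0
After op 2 (backspace): buf='MLVQXITV' cursor=0
After op 3 (insert('Z')): buf='ZMLVQXITV' cursor=1
After op 4 (delete): buf='ZLVQXITV' cursor=1

Answer: ZLVQXITV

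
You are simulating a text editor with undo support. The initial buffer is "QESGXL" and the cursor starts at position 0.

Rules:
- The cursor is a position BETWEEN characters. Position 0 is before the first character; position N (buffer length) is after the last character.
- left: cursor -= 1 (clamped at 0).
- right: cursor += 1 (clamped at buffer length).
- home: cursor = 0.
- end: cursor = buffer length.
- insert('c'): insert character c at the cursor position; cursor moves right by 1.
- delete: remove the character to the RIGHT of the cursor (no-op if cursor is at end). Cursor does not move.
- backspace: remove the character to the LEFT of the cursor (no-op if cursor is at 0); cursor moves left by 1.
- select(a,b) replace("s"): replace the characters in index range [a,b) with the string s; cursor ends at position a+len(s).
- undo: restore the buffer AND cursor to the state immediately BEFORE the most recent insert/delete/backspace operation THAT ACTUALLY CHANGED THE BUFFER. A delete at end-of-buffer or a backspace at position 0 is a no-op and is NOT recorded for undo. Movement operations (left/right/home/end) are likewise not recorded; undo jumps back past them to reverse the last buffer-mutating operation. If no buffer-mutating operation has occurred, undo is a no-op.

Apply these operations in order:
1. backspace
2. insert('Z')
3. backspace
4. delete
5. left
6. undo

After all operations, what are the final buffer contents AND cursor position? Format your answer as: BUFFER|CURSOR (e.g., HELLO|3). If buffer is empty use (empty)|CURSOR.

Answer: QESGXL|0

Derivation:
After op 1 (backspace): buf='QESGXL' cursor=0
After op 2 (insert('Z')): buf='ZQESGXL' cursor=1
After op 3 (backspace): buf='QESGXL' cursor=0
After op 4 (delete): buf='ESGXL' cursor=0
After op 5 (left): buf='ESGXL' cursor=0
After op 6 (undo): buf='QESGXL' cursor=0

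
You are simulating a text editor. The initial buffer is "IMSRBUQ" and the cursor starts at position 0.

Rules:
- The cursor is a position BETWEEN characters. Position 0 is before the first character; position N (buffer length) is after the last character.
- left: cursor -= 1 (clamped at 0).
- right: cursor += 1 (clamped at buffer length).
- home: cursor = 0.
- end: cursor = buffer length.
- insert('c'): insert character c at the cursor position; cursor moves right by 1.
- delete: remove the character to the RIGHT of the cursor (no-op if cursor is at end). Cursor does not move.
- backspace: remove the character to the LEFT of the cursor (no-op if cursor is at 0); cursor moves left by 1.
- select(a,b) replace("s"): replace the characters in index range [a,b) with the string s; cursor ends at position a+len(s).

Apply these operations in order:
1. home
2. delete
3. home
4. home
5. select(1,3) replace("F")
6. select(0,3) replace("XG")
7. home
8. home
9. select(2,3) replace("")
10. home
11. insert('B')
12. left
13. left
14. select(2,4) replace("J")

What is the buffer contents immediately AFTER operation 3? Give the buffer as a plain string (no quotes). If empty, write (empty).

After op 1 (home): buf='IMSRBUQ' cursor=0
After op 2 (delete): buf='MSRBUQ' cursor=0
After op 3 (home): buf='MSRBUQ' cursor=0

Answer: MSRBUQ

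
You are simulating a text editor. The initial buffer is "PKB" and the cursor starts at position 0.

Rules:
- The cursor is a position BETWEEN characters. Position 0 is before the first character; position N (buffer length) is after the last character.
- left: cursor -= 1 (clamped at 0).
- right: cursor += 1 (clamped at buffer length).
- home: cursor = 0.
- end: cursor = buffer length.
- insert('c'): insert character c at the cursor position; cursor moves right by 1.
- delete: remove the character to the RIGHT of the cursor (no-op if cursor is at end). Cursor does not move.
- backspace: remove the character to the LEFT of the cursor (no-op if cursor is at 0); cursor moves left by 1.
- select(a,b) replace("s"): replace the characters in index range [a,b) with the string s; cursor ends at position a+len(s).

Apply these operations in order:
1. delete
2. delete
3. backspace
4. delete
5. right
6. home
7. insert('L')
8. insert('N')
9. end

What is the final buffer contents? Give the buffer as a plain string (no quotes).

Answer: LN

Derivation:
After op 1 (delete): buf='KB' cursor=0
After op 2 (delete): buf='B' cursor=0
After op 3 (backspace): buf='B' cursor=0
After op 4 (delete): buf='(empty)' cursor=0
After op 5 (right): buf='(empty)' cursor=0
After op 6 (home): buf='(empty)' cursor=0
After op 7 (insert('L')): buf='L' cursor=1
After op 8 (insert('N')): buf='LN' cursor=2
After op 9 (end): buf='LN' cursor=2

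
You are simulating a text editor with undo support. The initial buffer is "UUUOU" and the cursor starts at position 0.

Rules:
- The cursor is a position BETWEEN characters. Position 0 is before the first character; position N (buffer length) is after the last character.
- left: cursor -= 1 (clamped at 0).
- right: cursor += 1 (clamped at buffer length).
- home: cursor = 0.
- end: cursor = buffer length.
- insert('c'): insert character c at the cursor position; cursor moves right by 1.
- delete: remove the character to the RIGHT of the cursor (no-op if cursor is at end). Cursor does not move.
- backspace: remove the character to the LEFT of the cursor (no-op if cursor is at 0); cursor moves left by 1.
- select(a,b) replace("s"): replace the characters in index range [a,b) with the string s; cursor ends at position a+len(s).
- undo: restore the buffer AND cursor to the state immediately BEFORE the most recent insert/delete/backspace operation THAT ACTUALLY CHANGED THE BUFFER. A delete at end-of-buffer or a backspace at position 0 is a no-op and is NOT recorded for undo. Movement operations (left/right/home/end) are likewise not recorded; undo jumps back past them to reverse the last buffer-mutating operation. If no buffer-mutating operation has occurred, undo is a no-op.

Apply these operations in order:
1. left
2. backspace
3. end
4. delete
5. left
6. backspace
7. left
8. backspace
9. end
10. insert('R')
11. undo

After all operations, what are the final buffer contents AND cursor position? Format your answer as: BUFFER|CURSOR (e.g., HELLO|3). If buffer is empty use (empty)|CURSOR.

Answer: UUU|3

Derivation:
After op 1 (left): buf='UUUOU' cursor=0
After op 2 (backspace): buf='UUUOU' cursor=0
After op 3 (end): buf='UUUOU' cursor=5
After op 4 (delete): buf='UUUOU' cursor=5
After op 5 (left): buf='UUUOU' cursor=4
After op 6 (backspace): buf='UUUU' cursor=3
After op 7 (left): buf='UUUU' cursor=2
After op 8 (backspace): buf='UUU' cursor=1
After op 9 (end): buf='UUU' cursor=3
After op 10 (insert('R')): buf='UUUR' cursor=4
After op 11 (undo): buf='UUU' cursor=3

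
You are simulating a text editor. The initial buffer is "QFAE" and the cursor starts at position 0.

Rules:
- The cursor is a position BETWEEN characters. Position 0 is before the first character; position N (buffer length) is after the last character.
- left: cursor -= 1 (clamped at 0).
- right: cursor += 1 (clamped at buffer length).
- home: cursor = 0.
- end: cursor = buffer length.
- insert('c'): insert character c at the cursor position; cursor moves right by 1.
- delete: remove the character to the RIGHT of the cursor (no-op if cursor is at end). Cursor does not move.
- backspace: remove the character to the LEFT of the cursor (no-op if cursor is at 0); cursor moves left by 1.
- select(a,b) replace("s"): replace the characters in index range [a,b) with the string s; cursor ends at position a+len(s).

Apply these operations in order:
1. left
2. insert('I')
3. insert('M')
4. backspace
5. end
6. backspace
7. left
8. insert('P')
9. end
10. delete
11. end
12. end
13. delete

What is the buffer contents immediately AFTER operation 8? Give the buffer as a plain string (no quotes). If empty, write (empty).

Answer: IQFPA

Derivation:
After op 1 (left): buf='QFAE' cursor=0
After op 2 (insert('I')): buf='IQFAE' cursor=1
After op 3 (insert('M')): buf='IMQFAE' cursor=2
After op 4 (backspace): buf='IQFAE' cursor=1
After op 5 (end): buf='IQFAE' cursor=5
After op 6 (backspace): buf='IQFA' cursor=4
After op 7 (left): buf='IQFA' cursor=3
After op 8 (insert('P')): buf='IQFPA' cursor=4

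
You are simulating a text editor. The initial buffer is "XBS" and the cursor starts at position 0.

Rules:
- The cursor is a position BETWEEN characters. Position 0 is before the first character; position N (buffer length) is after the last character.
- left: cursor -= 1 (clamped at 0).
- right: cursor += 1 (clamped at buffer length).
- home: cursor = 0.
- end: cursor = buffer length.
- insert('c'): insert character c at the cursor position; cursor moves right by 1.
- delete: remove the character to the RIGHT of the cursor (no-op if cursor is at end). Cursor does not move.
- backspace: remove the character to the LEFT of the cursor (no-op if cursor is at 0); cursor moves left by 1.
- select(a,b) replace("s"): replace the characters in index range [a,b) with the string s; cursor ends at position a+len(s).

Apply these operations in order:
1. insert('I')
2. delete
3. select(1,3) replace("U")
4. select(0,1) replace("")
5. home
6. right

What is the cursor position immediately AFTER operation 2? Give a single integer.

After op 1 (insert('I')): buf='IXBS' cursor=1
After op 2 (delete): buf='IBS' cursor=1

Answer: 1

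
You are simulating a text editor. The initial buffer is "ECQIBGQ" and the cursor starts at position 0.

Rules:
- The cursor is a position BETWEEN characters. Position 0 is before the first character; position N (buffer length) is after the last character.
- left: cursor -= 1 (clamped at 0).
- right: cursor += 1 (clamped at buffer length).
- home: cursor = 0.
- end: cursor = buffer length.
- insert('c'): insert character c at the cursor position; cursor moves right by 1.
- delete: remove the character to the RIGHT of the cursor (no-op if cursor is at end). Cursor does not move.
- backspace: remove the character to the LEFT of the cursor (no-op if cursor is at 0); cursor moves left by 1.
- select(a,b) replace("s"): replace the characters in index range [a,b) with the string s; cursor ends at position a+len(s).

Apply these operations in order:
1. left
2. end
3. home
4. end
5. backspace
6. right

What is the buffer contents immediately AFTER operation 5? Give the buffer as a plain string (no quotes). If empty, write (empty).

After op 1 (left): buf='ECQIBGQ' cursor=0
After op 2 (end): buf='ECQIBGQ' cursor=7
After op 3 (home): buf='ECQIBGQ' cursor=0
After op 4 (end): buf='ECQIBGQ' cursor=7
After op 5 (backspace): buf='ECQIBG' cursor=6

Answer: ECQIBG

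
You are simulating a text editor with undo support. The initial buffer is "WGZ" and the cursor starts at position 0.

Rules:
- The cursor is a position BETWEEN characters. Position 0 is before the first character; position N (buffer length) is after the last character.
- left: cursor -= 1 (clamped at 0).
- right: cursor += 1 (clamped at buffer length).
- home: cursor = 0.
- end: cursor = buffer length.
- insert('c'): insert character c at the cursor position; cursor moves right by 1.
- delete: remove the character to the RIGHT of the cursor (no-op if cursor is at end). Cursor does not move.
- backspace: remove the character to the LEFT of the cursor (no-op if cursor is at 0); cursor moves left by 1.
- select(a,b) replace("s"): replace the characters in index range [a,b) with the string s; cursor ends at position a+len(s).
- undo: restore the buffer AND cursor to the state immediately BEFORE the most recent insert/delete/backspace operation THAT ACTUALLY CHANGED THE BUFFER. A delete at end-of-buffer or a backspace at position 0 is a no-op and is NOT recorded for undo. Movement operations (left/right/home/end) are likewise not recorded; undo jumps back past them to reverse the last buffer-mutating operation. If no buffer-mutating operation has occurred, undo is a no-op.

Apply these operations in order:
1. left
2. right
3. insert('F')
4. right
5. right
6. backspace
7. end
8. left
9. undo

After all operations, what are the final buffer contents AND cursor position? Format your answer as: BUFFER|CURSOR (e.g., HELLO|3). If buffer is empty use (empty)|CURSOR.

After op 1 (left): buf='WGZ' cursor=0
After op 2 (right): buf='WGZ' cursor=1
After op 3 (insert('F')): buf='WFGZ' cursor=2
After op 4 (right): buf='WFGZ' cursor=3
After op 5 (right): buf='WFGZ' cursor=4
After op 6 (backspace): buf='WFG' cursor=3
After op 7 (end): buf='WFG' cursor=3
After op 8 (left): buf='WFG' cursor=2
After op 9 (undo): buf='WFGZ' cursor=4

Answer: WFGZ|4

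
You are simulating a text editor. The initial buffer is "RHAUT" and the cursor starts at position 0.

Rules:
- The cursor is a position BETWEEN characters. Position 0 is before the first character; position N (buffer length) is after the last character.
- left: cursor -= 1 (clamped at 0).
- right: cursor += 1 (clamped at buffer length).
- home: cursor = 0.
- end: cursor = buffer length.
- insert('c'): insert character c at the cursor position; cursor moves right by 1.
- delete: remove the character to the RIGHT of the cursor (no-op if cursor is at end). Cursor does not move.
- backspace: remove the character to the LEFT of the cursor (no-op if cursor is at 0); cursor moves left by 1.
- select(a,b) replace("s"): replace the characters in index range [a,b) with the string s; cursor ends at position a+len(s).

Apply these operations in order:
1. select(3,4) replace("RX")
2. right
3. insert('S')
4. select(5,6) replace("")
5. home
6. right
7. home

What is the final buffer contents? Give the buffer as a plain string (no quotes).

After op 1 (select(3,4) replace("RX")): buf='RHARXT' cursor=5
After op 2 (right): buf='RHARXT' cursor=6
After op 3 (insert('S')): buf='RHARXTS' cursor=7
After op 4 (select(5,6) replace("")): buf='RHARXS' cursor=5
After op 5 (home): buf='RHARXS' cursor=0
After op 6 (right): buf='RHARXS' cursor=1
After op 7 (home): buf='RHARXS' cursor=0

Answer: RHARXS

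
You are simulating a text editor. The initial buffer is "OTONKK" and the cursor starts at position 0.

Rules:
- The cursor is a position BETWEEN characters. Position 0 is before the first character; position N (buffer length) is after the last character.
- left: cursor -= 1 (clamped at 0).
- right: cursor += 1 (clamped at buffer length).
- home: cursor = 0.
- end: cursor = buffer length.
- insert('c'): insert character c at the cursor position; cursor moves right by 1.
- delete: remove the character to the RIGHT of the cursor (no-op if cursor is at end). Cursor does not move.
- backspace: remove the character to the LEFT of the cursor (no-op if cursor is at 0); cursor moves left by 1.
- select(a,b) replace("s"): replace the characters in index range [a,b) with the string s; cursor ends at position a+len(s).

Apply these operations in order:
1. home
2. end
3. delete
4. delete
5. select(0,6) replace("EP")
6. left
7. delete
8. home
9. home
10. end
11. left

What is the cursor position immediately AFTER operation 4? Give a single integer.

Answer: 6

Derivation:
After op 1 (home): buf='OTONKK' cursor=0
After op 2 (end): buf='OTONKK' cursor=6
After op 3 (delete): buf='OTONKK' cursor=6
After op 4 (delete): buf='OTONKK' cursor=6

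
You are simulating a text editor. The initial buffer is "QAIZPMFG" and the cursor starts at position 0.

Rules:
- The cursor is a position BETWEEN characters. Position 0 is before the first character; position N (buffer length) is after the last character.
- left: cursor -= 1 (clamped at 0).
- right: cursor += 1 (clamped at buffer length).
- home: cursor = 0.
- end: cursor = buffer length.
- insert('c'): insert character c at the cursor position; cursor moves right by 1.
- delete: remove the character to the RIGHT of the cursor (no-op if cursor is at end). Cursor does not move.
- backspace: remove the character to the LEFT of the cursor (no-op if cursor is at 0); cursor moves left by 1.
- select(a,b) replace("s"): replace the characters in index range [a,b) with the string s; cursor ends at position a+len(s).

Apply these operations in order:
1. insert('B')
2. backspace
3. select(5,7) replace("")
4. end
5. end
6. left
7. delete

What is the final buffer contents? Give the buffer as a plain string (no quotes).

After op 1 (insert('B')): buf='BQAIZPMFG' cursor=1
After op 2 (backspace): buf='QAIZPMFG' cursor=0
After op 3 (select(5,7) replace("")): buf='QAIZPG' cursor=5
After op 4 (end): buf='QAIZPG' cursor=6
After op 5 (end): buf='QAIZPG' cursor=6
After op 6 (left): buf='QAIZPG' cursor=5
After op 7 (delete): buf='QAIZP' cursor=5

Answer: QAIZP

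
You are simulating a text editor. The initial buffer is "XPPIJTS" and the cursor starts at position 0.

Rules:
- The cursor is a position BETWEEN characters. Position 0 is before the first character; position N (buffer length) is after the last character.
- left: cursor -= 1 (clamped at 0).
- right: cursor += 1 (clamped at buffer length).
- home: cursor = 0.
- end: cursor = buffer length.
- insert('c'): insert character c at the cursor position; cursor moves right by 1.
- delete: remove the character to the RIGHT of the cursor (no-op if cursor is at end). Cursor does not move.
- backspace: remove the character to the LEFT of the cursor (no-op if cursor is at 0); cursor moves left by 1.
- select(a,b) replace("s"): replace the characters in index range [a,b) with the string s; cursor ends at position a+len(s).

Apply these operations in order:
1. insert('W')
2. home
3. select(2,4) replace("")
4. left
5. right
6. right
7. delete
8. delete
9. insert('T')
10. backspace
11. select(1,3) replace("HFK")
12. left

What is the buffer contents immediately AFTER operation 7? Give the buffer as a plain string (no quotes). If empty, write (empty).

Answer: WXITS

Derivation:
After op 1 (insert('W')): buf='WXPPIJTS' cursor=1
After op 2 (home): buf='WXPPIJTS' cursor=0
After op 3 (select(2,4) replace("")): buf='WXIJTS' cursor=2
After op 4 (left): buf='WXIJTS' cursor=1
After op 5 (right): buf='WXIJTS' cursor=2
After op 6 (right): buf='WXIJTS' cursor=3
After op 7 (delete): buf='WXITS' cursor=3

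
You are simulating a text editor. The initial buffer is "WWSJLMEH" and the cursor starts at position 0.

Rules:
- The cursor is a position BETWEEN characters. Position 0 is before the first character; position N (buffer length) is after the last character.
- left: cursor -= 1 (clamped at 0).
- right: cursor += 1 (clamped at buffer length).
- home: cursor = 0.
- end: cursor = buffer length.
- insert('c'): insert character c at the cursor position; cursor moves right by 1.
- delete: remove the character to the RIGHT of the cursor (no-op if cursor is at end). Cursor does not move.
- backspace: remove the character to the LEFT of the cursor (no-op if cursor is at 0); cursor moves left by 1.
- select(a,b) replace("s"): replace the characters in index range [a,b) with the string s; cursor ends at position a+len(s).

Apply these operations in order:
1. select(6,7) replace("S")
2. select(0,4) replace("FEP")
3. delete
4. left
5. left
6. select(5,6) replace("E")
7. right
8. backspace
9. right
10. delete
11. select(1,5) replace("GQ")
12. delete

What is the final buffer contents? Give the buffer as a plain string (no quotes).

After op 1 (select(6,7) replace("S")): buf='WWSJLMSH' cursor=7
After op 2 (select(0,4) replace("FEP")): buf='FEPLMSH' cursor=3
After op 3 (delete): buf='FEPMSH' cursor=3
After op 4 (left): buf='FEPMSH' cursor=2
After op 5 (left): buf='FEPMSH' cursor=1
After op 6 (select(5,6) replace("E")): buf='FEPMSE' cursor=6
After op 7 (right): buf='FEPMSE' cursor=6
After op 8 (backspace): buf='FEPMS' cursor=5
After op 9 (right): buf='FEPMS' cursor=5
After op 10 (delete): buf='FEPMS' cursor=5
After op 11 (select(1,5) replace("GQ")): buf='FGQ' cursor=3
After op 12 (delete): buf='FGQ' cursor=3

Answer: FGQ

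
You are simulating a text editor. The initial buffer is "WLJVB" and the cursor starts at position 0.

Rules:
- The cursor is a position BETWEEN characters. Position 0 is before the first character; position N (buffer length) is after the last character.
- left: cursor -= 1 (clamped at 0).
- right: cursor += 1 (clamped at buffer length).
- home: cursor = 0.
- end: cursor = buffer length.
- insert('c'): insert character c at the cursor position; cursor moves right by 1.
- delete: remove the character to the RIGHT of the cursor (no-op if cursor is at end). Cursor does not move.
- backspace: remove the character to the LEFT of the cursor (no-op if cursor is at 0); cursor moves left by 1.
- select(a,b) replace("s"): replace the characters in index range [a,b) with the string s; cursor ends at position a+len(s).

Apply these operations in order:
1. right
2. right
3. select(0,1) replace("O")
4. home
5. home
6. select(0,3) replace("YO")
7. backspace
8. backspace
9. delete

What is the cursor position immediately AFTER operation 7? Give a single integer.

After op 1 (right): buf='WLJVB' cursor=1
After op 2 (right): buf='WLJVB' cursor=2
After op 3 (select(0,1) replace("O")): buf='OLJVB' cursor=1
After op 4 (home): buf='OLJVB' cursor=0
After op 5 (home): buf='OLJVB' cursor=0
After op 6 (select(0,3) replace("YO")): buf='YOVB' cursor=2
After op 7 (backspace): buf='YVB' cursor=1

Answer: 1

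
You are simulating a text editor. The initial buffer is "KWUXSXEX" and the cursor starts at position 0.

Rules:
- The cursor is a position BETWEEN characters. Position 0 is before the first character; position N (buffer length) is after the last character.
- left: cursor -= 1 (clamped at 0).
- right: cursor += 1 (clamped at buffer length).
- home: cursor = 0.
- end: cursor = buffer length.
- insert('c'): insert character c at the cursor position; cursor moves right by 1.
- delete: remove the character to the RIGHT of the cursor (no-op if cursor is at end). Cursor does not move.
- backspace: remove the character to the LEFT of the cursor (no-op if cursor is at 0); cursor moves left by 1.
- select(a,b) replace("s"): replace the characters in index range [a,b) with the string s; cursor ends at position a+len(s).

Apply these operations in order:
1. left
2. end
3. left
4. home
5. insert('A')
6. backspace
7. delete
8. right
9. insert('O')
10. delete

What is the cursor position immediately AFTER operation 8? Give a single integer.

After op 1 (left): buf='KWUXSXEX' cursor=0
After op 2 (end): buf='KWUXSXEX' cursor=8
After op 3 (left): buf='KWUXSXEX' cursor=7
After op 4 (home): buf='KWUXSXEX' cursor=0
After op 5 (insert('A')): buf='AKWUXSXEX' cursor=1
After op 6 (backspace): buf='KWUXSXEX' cursor=0
After op 7 (delete): buf='WUXSXEX' cursor=0
After op 8 (right): buf='WUXSXEX' cursor=1

Answer: 1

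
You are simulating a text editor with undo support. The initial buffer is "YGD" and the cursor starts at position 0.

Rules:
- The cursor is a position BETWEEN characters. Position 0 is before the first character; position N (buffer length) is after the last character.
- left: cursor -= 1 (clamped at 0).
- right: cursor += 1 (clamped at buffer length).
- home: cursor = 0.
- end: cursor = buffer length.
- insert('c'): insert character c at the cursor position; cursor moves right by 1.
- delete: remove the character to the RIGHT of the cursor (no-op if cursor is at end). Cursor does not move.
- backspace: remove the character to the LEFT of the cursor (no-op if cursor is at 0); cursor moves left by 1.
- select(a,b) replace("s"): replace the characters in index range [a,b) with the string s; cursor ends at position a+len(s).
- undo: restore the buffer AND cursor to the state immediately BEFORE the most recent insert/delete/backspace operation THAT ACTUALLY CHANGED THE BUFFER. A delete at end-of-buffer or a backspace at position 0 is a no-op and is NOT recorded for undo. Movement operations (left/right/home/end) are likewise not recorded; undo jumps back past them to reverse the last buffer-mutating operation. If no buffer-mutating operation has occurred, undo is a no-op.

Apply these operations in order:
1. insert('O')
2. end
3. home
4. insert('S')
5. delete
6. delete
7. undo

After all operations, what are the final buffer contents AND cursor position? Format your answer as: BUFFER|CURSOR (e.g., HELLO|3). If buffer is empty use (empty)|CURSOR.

After op 1 (insert('O')): buf='OYGD' cursor=1
After op 2 (end): buf='OYGD' cursor=4
After op 3 (home): buf='OYGD' cursor=0
After op 4 (insert('S')): buf='SOYGD' cursor=1
After op 5 (delete): buf='SYGD' cursor=1
After op 6 (delete): buf='SGD' cursor=1
After op 7 (undo): buf='SYGD' cursor=1

Answer: SYGD|1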